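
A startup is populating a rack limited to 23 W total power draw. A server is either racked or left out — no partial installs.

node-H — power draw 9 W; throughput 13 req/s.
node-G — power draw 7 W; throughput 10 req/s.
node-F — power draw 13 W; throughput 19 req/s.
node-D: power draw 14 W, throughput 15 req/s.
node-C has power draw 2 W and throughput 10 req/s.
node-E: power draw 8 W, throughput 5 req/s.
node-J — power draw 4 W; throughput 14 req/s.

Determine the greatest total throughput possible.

47

Treat it as a binary knapsack problem.
Allowing fractional choices, the relaxed optimum would be about 48.8, but servers are indivisible.
node-H + node-G + node-C + node-J: power draw 9 + 7 + 2 + 4 = 22 ≤ 23, throughput 13 + 10 + 10 + 14 = 47.
node-F + node-C + node-J: power draw 13 + 2 + 4 = 19 ≤ 23, throughput 19 + 10 + 14 = 43.
Best is node-H, node-G, node-C, and node-J with total throughput 47.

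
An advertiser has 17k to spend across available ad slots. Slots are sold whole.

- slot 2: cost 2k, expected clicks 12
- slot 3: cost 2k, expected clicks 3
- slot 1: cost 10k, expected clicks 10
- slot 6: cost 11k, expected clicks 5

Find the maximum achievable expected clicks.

slot 2 + slot 3 + slot 6: cost 2 + 2 + 11 = 15 ≤ 17, expected clicks 12 + 3 + 5 = 20.
slot 2 + slot 1: cost 2 + 10 = 12 ≤ 17, expected clicks 12 + 10 = 22.
slot 2 + slot 3 + slot 1: cost 2 + 2 + 10 = 14 ≤ 17, expected clicks 12 + 3 + 10 = 25.
Best is slot 2, slot 3, and slot 1 with total expected clicks 25.

25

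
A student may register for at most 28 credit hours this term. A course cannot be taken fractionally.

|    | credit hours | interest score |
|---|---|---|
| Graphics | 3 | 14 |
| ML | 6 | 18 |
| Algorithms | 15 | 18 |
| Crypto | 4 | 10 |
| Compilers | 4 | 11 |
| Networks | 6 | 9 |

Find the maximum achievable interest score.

62

Take Graphics, ML, Crypto, Compilers, and Networks: credit hours 3 + 6 + 4 + 4 + 6 = 23 ≤ 28, interest score 14 + 18 + 10 + 11 + 9 = 62.
No other feasible combination does better.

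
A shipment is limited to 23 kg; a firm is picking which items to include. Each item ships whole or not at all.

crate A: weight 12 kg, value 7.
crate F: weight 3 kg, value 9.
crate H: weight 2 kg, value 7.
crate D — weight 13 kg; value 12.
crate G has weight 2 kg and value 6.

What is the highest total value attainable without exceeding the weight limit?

Allowing fractional choices, the relaxed optimum would be about 35.8, but items are indivisible.
crate F + crate H + crate D: weight 3 + 2 + 13 = 18 ≤ 23, value 9 + 7 + 12 = 28.
crate F + crate H + crate D + crate G: weight 3 + 2 + 13 + 2 = 20 ≤ 23, value 9 + 7 + 12 + 6 = 34.
crate A + crate F + crate H + crate G: weight 12 + 3 + 2 + 2 = 19 ≤ 23, value 7 + 9 + 7 + 6 = 29.
Best is crate F, crate H, crate D, and crate G with total value 34.

34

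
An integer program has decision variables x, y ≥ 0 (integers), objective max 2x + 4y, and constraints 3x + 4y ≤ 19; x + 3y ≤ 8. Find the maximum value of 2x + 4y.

14

(x,y)=(5,1): 3·5+4·1=19≤19, 1·5+3·1=8≤8, objective 14.
(x,y)=(6,0): 3·6+4·0=18≤19, 1·6+3·0=6≤8, objective 12.
(x,y)=(4,1): 3·4+4·1=16≤19, 1·4+3·1=7≤8, objective 12.
The best lattice point is (5,1), giving 14.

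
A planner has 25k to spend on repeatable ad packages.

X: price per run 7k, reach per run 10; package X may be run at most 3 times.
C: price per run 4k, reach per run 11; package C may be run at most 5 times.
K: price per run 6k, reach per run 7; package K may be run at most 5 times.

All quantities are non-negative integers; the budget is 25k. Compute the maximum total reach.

5×C: price 20 ≤ 25, reach 5·11 = 55.
1×X and 4×C: price 23 ≤ 25, reach 1·10 + 4·11 = 54.
Best is 55.

55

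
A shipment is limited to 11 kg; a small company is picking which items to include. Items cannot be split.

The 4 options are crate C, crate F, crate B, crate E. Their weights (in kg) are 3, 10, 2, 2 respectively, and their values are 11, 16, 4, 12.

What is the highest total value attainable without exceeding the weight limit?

Allowing fractional choices, the relaxed optimum would be about 33.4, but items are indivisible.
crate C + crate E: weight 3 + 2 = 5 ≤ 11, value 11 + 12 = 23.
crate C + crate B + crate E: weight 3 + 2 + 2 = 7 ≤ 11, value 11 + 4 + 12 = 27.
crate B + crate E: weight 2 + 2 = 4 ≤ 11, value 4 + 12 = 16.
Best is crate C, crate B, and crate E with total value 27.

27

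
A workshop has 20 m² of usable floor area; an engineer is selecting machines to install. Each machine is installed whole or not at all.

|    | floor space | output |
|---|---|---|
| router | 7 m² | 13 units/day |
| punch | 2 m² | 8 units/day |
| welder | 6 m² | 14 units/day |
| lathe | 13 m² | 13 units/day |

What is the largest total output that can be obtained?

This is a 0-1 knapsack instance.
router + welder: floor space 7 + 6 = 13 ≤ 20, output 13 + 14 = 27.
router + punch + welder: floor space 7 + 2 + 6 = 15 ≤ 20, output 13 + 8 + 14 = 35.
Best is router, punch, and welder with total output 35.

35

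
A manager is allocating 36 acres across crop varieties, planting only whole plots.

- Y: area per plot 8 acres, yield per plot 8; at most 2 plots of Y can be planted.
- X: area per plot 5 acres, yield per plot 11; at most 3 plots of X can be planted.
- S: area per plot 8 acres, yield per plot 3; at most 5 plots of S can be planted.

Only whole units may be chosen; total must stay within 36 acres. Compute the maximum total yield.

Take 2×Y and 3×X: area 31 ≤ 36, yield 2·8 + 3·11 = 49.
X has the best ratio (11/5) and is taken to its limit of 3; remaining capacity is filled optimally with the others.

49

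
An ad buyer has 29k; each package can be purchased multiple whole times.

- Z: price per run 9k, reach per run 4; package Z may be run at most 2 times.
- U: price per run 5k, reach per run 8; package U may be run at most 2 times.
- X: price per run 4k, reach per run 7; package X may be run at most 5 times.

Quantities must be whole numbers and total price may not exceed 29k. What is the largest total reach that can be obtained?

44

This is a bounded integer knapsack.
X has the best ratio (7/4); taking only X gives at most 5×7 = 35 (stopped by the supply cap of 5).
Mixing does better — 2×U and 4×X: price 26 ≤ 29, reach 2·8 + 4·7 = 44.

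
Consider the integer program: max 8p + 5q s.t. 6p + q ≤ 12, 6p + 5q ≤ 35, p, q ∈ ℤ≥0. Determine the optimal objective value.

35

(p,q)=(0,7) is feasible, giving 35.
(p,q)=(1,5) is feasible, giving 33.
(p,q)=(0,6) is feasible, giving 30.
(p,q)=(1,4) is feasible, giving 28.
The best lattice point is (0,7), giving 35.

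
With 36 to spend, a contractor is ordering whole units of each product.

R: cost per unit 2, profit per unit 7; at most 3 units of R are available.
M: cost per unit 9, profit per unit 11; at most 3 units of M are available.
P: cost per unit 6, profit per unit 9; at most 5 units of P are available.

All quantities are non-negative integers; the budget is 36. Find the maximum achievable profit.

This is a bounded integer knapsack.
Take 3×R and 5×P: cost 36 ≤ 36, profit 3·7 + 5·9 = 66.
R has the best ratio (7/2) and is taken to its limit of 3; remaining capacity is filled optimally with the others.

66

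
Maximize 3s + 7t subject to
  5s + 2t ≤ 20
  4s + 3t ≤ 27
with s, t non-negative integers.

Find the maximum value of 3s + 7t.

63

(s,t)=(0,9): 5·0+2·9=18≤20, 4·0+3·9=27≤27, objective 63.
(s,t)=(0,8): 5·0+2·8=16≤20, 4·0+3·8=24≤27, objective 56.
No feasible integer point exceeds 63.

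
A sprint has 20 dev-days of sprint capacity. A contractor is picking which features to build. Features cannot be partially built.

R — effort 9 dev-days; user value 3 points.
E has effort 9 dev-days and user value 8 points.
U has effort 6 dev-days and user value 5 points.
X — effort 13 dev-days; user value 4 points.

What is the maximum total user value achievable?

13

Treat it as a binary knapsack problem.
U + X: effort 6 + 13 = 19 ≤ 20, user value 5 + 4 = 9.
E + U: effort 9 + 6 = 15 ≤ 20, user value 8 + 5 = 13.
R + E: effort 9 + 9 = 18 ≤ 20, user value 3 + 8 = 11.
Best is E and U with total user value 13.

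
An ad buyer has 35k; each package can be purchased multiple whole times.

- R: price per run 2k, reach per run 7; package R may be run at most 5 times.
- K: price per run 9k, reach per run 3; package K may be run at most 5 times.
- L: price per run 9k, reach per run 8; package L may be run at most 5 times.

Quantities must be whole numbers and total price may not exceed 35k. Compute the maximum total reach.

52

Take 4×R and 3×L: price 35 ≤ 35, reach 4·7 + 3·8 = 52.
No other integer combination yields more.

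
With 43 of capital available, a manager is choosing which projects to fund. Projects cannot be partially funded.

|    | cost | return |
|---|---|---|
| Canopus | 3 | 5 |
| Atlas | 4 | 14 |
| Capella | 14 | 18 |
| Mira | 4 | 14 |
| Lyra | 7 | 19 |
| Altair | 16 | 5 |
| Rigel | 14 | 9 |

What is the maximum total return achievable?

Atlas + Capella + Mira + Lyra: cost 4 + 14 + 4 + 7 = 29 ≤ 43, return 14 + 18 + 14 + 19 = 65.
Canopus + Atlas + Capella + Mira + Lyra: cost 3 + 4 + 14 + 4 + 7 = 32 ≤ 43, return 5 + 14 + 18 + 14 + 19 = 70.
Atlas + Capella + Mira + Lyra + Rigel: cost 4 + 14 + 4 + 7 + 14 = 43 ≤ 43, return 14 + 18 + 14 + 19 + 9 = 74.
Best is Atlas, Capella, Mira, Lyra, and Rigel with total return 74.

74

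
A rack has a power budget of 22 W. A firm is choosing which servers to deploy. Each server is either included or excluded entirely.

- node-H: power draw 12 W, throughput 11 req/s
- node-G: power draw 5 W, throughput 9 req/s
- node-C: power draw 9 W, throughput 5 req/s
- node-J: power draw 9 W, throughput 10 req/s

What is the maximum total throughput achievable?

Take node-H and node-J: power draw 12 + 9 = 21 ≤ 22, throughput 11 + 10 = 21.
No other feasible combination does better.

21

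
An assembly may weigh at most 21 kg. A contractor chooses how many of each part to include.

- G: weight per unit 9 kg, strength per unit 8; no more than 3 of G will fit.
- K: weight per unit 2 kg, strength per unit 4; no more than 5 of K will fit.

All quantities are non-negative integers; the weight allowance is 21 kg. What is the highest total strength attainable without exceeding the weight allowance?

This is a bounded integer knapsack.
Take 1×G and 5×K: weight 19 ≤ 21, strength 1·8 + 5·4 = 28.
K has the best ratio (4/2) and is taken to its limit of 5; remaining capacity is filled optimally with the others.

28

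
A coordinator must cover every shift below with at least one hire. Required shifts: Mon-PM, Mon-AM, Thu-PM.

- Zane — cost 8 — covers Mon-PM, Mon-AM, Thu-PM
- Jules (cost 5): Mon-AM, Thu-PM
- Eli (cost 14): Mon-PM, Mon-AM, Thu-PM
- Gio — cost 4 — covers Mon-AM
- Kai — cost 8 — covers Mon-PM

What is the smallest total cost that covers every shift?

The greedy cost-per-new-shift heuristic would pick Jules and Zane for 13, but a cheaper cover exists.
Zane alone covers Mon-PM, Mon-AM, Thu-PM — every shift.
Total cost: 8.
No cover costs less than 8.

8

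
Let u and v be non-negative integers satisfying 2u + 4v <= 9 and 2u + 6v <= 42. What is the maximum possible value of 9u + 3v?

36

The continuous relaxation peaks at (4.5, 0) with value 40.50; rounding to a feasible lattice point costs some objective.
(u,v)=(4,0): 2·4+4·0=8≤9, 2·4+6·0=8≤42, objective 36.
(u,v)=(3,0): 2·3+4·0=6≤9, 2·3+6·0=6≤42, objective 27.
The best lattice point is (4,0), giving 36.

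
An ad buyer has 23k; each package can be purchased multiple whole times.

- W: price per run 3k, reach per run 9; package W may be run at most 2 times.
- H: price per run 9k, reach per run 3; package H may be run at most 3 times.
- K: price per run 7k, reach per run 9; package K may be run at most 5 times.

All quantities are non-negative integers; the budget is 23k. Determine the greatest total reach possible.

W has the best ratio (9/3); taking only W gives at most 2×9 = 18 (stopped by the supply cap of 2).
Mixing does better — 2×W and 2×K: price 20 ≤ 23, reach 2·9 + 2·9 = 36.

36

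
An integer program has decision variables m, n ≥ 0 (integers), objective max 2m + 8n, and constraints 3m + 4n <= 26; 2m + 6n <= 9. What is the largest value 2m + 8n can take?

10

The continuous relaxation peaks at (0, 1.5) with value 12.00; rounding to a feasible lattice point costs some objective.
(m,n)=(1,1): 3·1+4·1=7≤26, 2·1+6·1=8≤9, objective 10.
(m,n)=(0,1): 3·0+4·1=4≤26, 2·0+6·1=6≤9, objective 8.
The best lattice point is (1,1), giving 10.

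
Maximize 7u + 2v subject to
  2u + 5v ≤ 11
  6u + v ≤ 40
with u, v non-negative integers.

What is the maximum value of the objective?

Relaxing integrality, the LP optimum is 38.50 at (u,v) = (5.5, 0), which is not an integer point.
(u,v)=(5,0): 2·5+5·0=10≤11, 6·5+1·0=30≤40, objective 35.
(u,v)=(4,0): 2·4+5·0=8≤11, 6·4+1·0=24≤40, objective 28.
The best lattice point is (5,0), giving 35.

35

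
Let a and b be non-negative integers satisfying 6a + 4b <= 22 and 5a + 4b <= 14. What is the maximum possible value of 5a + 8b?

24

(a,b)=(0,3): 6·0+4·3=12≤22, 5·0+4·3=12≤14, objective 24.
(a,b)=(1,2): 6·1+4·2=14≤22, 5·1+4·2=13≤14, objective 21.
(a,b)=(0,2): 6·0+4·2=8≤22, 5·0+4·2=8≤14, objective 16.
The best lattice point is (0,3), giving 24.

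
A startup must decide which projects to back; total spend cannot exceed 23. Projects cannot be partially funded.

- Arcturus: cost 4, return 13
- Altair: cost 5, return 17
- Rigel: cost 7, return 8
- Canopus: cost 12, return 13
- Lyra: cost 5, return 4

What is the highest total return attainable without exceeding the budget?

43

Take Arcturus, Altair, and Canopus: cost 4 + 5 + 12 = 21 ≤ 23, return 13 + 17 + 13 = 43.
No other feasible combination does better.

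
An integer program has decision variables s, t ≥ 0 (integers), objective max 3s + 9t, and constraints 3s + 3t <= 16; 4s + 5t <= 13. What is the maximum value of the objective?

(s,t)=(0,2): 3·0+3·2=6≤16, 4·0+5·2=10≤13, objective 18.
(s,t)=(1,1): 3·1+3·1=6≤16, 4·1+5·1=9≤13, objective 12.
(s,t)=(0,1): 3·0+3·1=3≤16, 4·0+5·1=5≤13, objective 9.
Maximum is 18 at (s,t)=(0,2).

18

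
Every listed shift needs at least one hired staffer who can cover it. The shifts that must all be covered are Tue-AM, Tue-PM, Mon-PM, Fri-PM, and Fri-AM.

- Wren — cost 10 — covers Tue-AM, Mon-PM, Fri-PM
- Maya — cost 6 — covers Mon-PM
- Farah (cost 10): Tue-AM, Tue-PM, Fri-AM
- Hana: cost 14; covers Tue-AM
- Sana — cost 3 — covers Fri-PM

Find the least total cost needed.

Choose Maya, Farah, and Sana: together they cover Tue-AM, Tue-PM, Mon-PM, Fri-PM, Fri-AM — every shift.
Total cost: 6 + 10 + 3 = 19.

19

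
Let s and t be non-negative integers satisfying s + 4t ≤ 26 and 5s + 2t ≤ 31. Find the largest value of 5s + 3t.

The continuous relaxation peaks at (4, 5.5) with value 36.50; rounding to a feasible lattice point costs some objective.
(s,t)=(4,5) is feasible, giving 35.
(s,t)=(4,4) is feasible, giving 32.
(s,t)=(3,5) is feasible, giving 30.
(s,t)=(3,4) is feasible, giving 27.
Maximum is 35 at (s,t)=(4,5).

35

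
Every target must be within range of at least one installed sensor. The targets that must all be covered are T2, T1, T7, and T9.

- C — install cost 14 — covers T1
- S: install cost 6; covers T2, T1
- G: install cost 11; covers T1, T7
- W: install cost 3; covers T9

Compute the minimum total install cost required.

This is an integer covering problem.
Choose S, G, and W: together they cover T2, T1, T7, T9 — every target.
Total install cost: 6 + 11 + 3 = 20.

20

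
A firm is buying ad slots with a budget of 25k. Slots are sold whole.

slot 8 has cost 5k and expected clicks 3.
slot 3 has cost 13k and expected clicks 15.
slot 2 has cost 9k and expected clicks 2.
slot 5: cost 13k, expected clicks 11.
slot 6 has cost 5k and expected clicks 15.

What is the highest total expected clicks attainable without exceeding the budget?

This is an integer program with binary decision variables.
Allowing fractional choices, the relaxed optimum would be about 35.9, but ad slots are indivisible.
slot 8 + slot 3 + slot 6: cost 5 + 13 + 5 = 23 ≤ 25, expected clicks 3 + 15 + 15 = 33.
slot 3 + slot 6: cost 13 + 5 = 18 ≤ 25, expected clicks 15 + 15 = 30.
Best is slot 8, slot 3, and slot 6 with total expected clicks 33.

33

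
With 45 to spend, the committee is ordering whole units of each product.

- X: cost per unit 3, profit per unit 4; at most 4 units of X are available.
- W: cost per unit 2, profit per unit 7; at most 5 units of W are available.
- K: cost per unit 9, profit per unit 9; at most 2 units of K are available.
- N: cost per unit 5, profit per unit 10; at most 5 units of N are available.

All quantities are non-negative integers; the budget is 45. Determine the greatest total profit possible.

Take 3×X, 5×W, and 5×N: cost 44 ≤ 45, profit 3·4 + 5·7 + 5·10 = 97.
W has the best ratio (7/2) and is taken to its limit of 5; remaining capacity is filled optimally with the others.

97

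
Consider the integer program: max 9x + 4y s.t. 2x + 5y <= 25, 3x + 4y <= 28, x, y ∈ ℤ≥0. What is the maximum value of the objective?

81

The continuous relaxation peaks at (9.33, 0) with value 84.00; rounding to a feasible lattice point costs some objective.
(x,y)=(9,0): 2·9+5·0=18≤25, 3·9+4·0=27≤28, objective 81.
(x,y)=(8,1): 2·8+5·1=21≤25, 3·8+4·1=28≤28, objective 76.
(x,y)=(8,0): 2·8+5·0=16≤25, 3·8+4·0=24≤28, objective 72.
The best lattice point is (9,0), giving 81.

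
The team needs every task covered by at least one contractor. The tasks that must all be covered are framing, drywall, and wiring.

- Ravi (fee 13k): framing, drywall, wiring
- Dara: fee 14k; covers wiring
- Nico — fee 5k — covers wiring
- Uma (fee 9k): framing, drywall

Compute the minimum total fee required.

13

This is an integer covering problem.
Ravi alone covers framing, drywall, wiring — every task.
Total fee: 13.
No cover costs less than 13.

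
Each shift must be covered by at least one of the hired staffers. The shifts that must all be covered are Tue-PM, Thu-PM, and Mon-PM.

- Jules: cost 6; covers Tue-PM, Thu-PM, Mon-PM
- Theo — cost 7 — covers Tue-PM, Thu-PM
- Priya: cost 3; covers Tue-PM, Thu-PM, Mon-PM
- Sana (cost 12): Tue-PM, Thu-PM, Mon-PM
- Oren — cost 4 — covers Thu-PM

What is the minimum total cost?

3

This is an integer covering problem.
Priya alone covers Tue-PM, Thu-PM, Mon-PM — every shift.
Total cost: 3.
No cover costs less than 3.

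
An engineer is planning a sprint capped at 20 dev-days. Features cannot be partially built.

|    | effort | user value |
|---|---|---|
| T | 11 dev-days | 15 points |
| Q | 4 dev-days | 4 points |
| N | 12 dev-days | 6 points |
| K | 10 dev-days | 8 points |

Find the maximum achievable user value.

19

Allowing fractional choices, the relaxed optimum would be about 23.0, but features are indivisible.
T: effort 11 ≤ 20, user value 15.
Q + K: effort 4 + 10 = 14 ≤ 20, user value 4 + 8 = 12.
T + Q: effort 11 + 4 = 15 ≤ 20, user value 15 + 4 = 19.
Best is T and Q with total user value 19.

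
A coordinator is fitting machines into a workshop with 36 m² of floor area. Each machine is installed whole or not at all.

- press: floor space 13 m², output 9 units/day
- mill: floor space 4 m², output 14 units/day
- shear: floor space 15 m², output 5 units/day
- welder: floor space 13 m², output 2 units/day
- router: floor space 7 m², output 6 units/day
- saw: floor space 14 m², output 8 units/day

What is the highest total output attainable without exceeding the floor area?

Take press, mill, and saw: floor space 13 + 4 + 14 = 31 ≤ 36, output 9 + 14 + 8 = 31.
No other feasible combination does better.

31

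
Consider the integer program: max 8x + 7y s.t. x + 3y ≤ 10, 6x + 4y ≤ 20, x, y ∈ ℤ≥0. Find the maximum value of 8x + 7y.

30

Relaxing integrality, the LP optimum is 31.43 at (x,y) = (1.43, 2.86), which is not an integer point.
(x,y)=(2,2) is feasible, giving 30.
(x,y)=(1,3) is feasible, giving 29.
(x,y)=(2,1) is feasible, giving 23.
The best lattice point is (2,2), giving 30.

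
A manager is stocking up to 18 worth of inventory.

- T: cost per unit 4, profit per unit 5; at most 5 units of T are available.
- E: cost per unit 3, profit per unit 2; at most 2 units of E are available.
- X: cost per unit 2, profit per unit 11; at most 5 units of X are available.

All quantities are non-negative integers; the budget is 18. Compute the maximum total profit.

65

This is a bounded integer knapsack.
X has the best ratio (11/2); taking only X gives at most 5×11 = 55 (stopped by the supply cap of 5).
Mixing does better — 2×T and 5×X: cost 18 ≤ 18, profit 2·5 + 5·11 = 65.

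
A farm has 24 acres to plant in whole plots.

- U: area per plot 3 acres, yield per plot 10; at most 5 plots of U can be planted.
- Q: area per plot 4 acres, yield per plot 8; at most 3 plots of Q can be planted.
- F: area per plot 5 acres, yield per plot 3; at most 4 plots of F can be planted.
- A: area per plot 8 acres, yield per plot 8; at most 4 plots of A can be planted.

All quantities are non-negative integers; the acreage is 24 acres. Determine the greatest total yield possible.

66

U has the best ratio (10/3); taking only U gives at most 5×10 = 50 (stopped by the supply cap of 5).
Mixing does better — 5×U and 2×Q: area 23 ≤ 24, yield 5·10 + 2·8 = 66.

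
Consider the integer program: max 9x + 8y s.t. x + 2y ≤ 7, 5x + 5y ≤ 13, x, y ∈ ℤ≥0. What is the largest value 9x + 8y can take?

(x,y)=(2,0): 1·2+2·0=2≤7, 5·2+5·0=10≤13, objective 18.
(x,y)=(1,1): 1·1+2·1=3≤7, 5·1+5·1=10≤13, objective 17.
(x,y)=(1,0): 1·1+2·0=1≤7, 5·1+5·0=5≤13, objective 9.
Maximum is 18 at (x,y)=(2,0).

18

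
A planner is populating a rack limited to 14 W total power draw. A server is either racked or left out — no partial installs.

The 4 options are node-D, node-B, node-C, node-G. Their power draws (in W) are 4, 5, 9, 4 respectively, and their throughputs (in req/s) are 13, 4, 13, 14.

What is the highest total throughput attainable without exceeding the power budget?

31

node-D + node-B + node-G: power draw 4 + 5 + 4 = 13 ≤ 14, throughput 13 + 4 + 14 = 31.
node-D + node-G: power draw 4 + 4 = 8 ≤ 14, throughput 13 + 14 = 27.
Best is node-D, node-B, and node-G with total throughput 31.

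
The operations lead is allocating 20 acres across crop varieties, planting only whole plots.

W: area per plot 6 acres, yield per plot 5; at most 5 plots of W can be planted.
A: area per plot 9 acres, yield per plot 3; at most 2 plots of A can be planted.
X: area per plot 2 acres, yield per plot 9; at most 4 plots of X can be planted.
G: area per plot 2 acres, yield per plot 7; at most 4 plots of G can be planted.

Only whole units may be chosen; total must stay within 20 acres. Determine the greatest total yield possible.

64

4×X and 4×G: area 16 ≤ 20, yield 4·9 + 4·7 = 64.
1×W, 4×X, and 3×G: area 20 ≤ 20, yield 1·5 + 4·9 + 3·7 = 62.
Best is 64.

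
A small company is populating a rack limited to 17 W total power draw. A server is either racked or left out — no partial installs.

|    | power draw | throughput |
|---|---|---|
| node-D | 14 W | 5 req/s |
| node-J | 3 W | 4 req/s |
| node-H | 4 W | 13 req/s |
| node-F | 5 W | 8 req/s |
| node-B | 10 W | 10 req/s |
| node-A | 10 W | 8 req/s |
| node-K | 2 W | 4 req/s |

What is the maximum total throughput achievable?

29

Allowing fractional choices, the relaxed optimum would be about 32.0, but servers are indivisible.
node-H + node-B + node-K: power draw 4 + 10 + 2 = 16 ≤ 17, throughput 13 + 10 + 4 = 27.
node-J + node-H + node-B: power draw 3 + 4 + 10 = 17 ≤ 17, throughput 4 + 13 + 10 = 27.
node-J + node-H + node-F + node-K: power draw 3 + 4 + 5 + 2 = 14 ≤ 17, throughput 4 + 13 + 8 + 4 = 29.
Best is node-J, node-H, node-F, and node-K with total throughput 29.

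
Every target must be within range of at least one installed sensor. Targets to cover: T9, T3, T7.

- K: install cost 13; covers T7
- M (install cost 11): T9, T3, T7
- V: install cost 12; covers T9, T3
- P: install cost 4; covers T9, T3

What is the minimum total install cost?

This is an integer covering problem.
The greedy cost-per-new-target heuristic would pick P and M for 15, but a cheaper cover exists.
M alone covers T9, T3, T7 — every target.
Total install cost: 11.
No cover costs less than 11.

11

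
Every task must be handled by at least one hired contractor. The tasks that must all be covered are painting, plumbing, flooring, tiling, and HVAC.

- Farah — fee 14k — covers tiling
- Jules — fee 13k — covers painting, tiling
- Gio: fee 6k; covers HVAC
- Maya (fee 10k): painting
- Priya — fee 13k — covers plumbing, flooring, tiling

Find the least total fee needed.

Choose Gio, Maya, and Priya: together they cover painting, plumbing, flooring, tiling, HVAC — every task.
Total fee: 6 + 10 + 13 = 29.
No cover costs less than 29.

29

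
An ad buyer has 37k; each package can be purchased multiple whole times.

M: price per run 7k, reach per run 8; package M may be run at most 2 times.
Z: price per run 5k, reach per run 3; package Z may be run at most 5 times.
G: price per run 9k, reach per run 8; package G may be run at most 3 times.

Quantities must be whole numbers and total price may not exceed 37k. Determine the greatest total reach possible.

Take 2×M, 1×Z, and 2×G: price 37 ≤ 37, reach 2·8 + 1·3 + 2·8 = 35.
M has the best ratio (8/7) and is taken to its limit of 2; remaining capacity is filled optimally with the others.

35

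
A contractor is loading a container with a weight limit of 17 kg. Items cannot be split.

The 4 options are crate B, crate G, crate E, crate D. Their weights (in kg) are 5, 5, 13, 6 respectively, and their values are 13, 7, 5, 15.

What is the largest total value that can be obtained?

35

This is a 0-1 knapsack instance.
Allowing fractional choices, the relaxed optimum would be about 35.4, but items are indivisible.
crate B + crate G + crate D: weight 5 + 5 + 6 = 16 ≤ 17, value 13 + 7 + 15 = 35.
crate B + crate D: weight 5 + 6 = 11 ≤ 17, value 13 + 15 = 28.
crate G + crate D: weight 5 + 6 = 11 ≤ 17, value 7 + 15 = 22.
Best is crate B, crate G, and crate D with total value 35.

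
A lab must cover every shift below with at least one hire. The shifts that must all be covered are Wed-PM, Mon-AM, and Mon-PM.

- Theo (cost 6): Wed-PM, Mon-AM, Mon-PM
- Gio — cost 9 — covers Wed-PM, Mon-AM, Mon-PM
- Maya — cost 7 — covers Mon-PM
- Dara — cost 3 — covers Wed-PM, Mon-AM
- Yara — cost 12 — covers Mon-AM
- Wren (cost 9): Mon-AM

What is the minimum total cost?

The greedy cost-per-new-shift heuristic would pick Dara and Theo for 9, but a cheaper cover exists.
Theo alone covers Wed-PM, Mon-AM, Mon-PM — every shift.
Total cost: 6.
No cover costs less than 6.

6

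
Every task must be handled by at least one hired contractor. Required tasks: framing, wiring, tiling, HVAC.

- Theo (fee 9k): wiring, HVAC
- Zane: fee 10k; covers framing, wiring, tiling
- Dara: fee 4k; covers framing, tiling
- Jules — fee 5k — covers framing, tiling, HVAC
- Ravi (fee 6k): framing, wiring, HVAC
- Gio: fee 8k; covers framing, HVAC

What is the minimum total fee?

This is a weighted set-cover instance.
The greedy cost-per-new-task heuristic would pick Jules and Ravi for 11, but a cheaper cover exists.
Choose Dara and Ravi: together they cover framing, wiring, tiling, HVAC — every task.
Total fee: 4 + 6 = 10.
No cover costs less than 10.

10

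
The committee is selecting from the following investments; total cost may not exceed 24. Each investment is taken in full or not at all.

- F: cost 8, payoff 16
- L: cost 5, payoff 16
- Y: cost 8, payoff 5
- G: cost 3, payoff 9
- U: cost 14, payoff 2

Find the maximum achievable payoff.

Treat it as a binary knapsack problem.
F + L + Y: cost 8 + 5 + 8 = 21 ≤ 24, payoff 16 + 16 + 5 = 37.
F + L + Y + G: cost 8 + 5 + 8 + 3 = 24 ≤ 24, payoff 16 + 16 + 5 + 9 = 46.
F + L + G: cost 8 + 5 + 3 = 16 ≤ 24, payoff 16 + 16 + 9 = 41.
Best is F, L, Y, and G with total payoff 46.

46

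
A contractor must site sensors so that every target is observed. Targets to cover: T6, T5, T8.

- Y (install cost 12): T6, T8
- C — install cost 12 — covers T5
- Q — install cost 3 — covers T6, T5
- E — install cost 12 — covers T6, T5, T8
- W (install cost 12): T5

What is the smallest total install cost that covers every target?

12

The greedy cost-per-new-target heuristic would pick Q and Y for 15, but a cheaper cover exists.
E alone covers T6, T5, T8 — every target.
Total install cost: 12.
No cover costs less than 12.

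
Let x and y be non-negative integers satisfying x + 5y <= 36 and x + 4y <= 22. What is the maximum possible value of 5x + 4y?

110

(x,y)=(22,0): 1·22+5·0=22≤36, 1·22+4·0=22≤22, objective 110.
(x,y)=(21,0): 1·21+5·0=21≤36, 1·21+4·0=21≤22, objective 105.
No feasible integer point exceeds 110.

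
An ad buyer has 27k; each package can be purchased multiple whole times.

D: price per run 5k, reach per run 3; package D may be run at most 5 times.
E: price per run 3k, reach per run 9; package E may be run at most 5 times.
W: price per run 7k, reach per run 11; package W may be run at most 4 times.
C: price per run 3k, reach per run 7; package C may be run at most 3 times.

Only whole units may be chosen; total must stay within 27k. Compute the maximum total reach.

66

E has the best ratio (9/3); taking only E gives at most 5×9 = 45 (stopped by the supply cap of 5).
Mixing does better — 5×E and 3×C: price 24 ≤ 27, reach 5·9 + 3·7 = 66.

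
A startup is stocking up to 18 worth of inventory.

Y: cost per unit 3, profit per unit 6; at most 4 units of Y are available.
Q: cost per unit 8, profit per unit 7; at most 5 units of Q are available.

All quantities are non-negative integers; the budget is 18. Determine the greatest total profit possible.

Take 3×Y and 1×Q: cost 17 ≤ 18, profit 3·6 + 1·7 = 25.
No other integer combination yields more.

25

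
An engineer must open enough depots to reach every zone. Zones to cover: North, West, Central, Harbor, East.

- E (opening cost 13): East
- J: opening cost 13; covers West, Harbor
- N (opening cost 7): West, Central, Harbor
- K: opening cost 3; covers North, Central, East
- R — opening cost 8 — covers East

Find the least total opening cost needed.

10

Choose N and K: together they cover North, West, Central, Harbor, East — every zone.
Total opening cost: 7 + 3 = 10.
No cover costs less than 10.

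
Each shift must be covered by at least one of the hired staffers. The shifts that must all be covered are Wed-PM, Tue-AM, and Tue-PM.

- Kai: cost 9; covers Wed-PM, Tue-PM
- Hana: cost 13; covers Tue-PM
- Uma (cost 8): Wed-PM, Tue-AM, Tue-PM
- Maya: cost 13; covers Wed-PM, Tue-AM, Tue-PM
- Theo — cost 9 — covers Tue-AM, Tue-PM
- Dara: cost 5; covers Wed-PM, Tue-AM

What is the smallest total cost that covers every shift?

This is a weighted set-cover instance.
Uma alone covers Wed-PM, Tue-AM, Tue-PM — every shift.
Total cost: 8.

8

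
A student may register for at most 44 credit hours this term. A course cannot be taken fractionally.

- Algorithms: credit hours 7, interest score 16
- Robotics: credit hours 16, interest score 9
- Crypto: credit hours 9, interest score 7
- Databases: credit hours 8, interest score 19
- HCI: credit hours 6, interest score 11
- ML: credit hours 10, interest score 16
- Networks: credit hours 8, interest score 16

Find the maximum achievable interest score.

78

Allowing fractional choices, the relaxed optimum would be about 81.9, but courses are indivisible.
Algorithms + Databases + HCI + ML + Networks: credit hours 7 + 8 + 6 + 10 + 8 = 39 ≤ 44, interest score 16 + 19 + 11 + 16 + 16 = 78.
Algorithms + Crypto + Databases + ML + Networks: credit hours 7 + 9 + 8 + 10 + 8 = 42 ≤ 44, interest score 16 + 7 + 19 + 16 + 16 = 74.
Best is Algorithms, Databases, HCI, ML, and Networks with total interest score 78.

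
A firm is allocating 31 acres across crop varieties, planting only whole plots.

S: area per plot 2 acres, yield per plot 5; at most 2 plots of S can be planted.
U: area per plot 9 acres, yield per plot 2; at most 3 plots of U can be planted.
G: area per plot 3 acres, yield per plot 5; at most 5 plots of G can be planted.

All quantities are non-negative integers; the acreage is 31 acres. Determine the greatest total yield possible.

37

Take 2×S, 1×U, and 5×G: area 28 ≤ 31, yield 2·5 + 1·2 + 5·5 = 37.
S has the best ratio (5/2) and is taken to its limit of 2; remaining capacity is filled optimally with the others.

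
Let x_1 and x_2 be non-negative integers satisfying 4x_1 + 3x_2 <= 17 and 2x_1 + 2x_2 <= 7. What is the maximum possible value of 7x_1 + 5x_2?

(x_1,x_2)=(3,0) is feasible, giving 21.
(x_1,x_2)=(2,1) is feasible, giving 19.
Maximum is 21 at (x_1,x_2)=(3,0).

21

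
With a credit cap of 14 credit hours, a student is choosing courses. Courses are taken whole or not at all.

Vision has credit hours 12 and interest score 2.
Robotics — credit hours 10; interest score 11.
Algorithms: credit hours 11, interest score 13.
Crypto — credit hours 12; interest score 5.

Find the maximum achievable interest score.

Allowing fractional choices, the relaxed optimum would be about 16.3, but courses are indivisible.
Crypto: credit hours 12 ≤ 14, interest score 5.
Robotics: credit hours 10 ≤ 14, interest score 11.
Algorithms: credit hours 11 ≤ 14, interest score 13.
Best is Algorithms with total interest score 13.

13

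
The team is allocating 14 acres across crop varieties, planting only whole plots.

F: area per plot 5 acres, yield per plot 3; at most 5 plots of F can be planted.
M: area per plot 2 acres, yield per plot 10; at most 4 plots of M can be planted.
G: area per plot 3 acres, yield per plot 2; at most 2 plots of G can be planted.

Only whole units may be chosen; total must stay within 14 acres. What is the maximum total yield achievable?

44

Take 4×M and 2×G: area 14 ≤ 14, yield 4·10 + 2·2 = 44.
M has the best ratio (10/2) and is taken to its limit of 4; remaining capacity is filled optimally with the others.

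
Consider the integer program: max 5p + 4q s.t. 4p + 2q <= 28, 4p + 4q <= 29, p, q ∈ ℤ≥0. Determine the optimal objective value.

Relaxing integrality, the LP optimum is 35.75 at (p,q) = (6.75, 0.5), which is not an integer point.
(p,q)=(7,0): 4·7+2·0=28≤28, 4·7+4·0=28≤29, objective 35.
(p,q)=(6,1): 4·6+2·1=26≤28, 4·6+4·1=28≤29, objective 34.
(p,q)=(6,0): 4·6+2·0=24≤28, 4·6+4·0=24≤29, objective 30.
(p,q)=(5,1): 4·5+2·1=22≤28, 4·5+4·1=24≤29, objective 29.
Maximum is 35 at (p,q)=(7,0).

35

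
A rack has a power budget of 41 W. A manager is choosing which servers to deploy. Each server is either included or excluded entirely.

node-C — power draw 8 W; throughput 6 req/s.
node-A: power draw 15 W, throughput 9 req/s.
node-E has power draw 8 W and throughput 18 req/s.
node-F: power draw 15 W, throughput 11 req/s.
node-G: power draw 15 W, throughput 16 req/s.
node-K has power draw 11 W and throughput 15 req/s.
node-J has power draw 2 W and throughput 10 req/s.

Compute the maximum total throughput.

node-E + node-G + node-K + node-J: power draw 8 + 15 + 11 + 2 = 36 ≤ 41, throughput 18 + 16 + 15 + 10 = 59.
node-E + node-F + node-G + node-J: power draw 8 + 15 + 15 + 2 = 40 ≤ 41, throughput 18 + 11 + 16 + 10 = 55.
node-E + node-F + node-K + node-J: power draw 8 + 15 + 11 + 2 = 36 ≤ 41, throughput 18 + 11 + 15 + 10 = 54.
Best is node-E, node-G, node-K, and node-J with total throughput 59.

59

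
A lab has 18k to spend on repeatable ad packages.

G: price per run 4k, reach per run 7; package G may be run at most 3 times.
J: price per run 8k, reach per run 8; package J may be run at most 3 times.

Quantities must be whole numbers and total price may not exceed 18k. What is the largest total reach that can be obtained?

2×G and 1×J: price 16 ≤ 18, reach 2·7 + 1·8 = 22.
3×G: price 12 ≤ 18, reach 3·7 = 21.
Best is 22.

22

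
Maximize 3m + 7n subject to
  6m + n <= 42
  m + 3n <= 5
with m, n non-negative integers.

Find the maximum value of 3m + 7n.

15

(m,n)=(5,0): 6·5+1·0=30≤42, 1·5+3·0=5≤5, objective 15.
(m,n)=(4,0): 6·4+1·0=24≤42, 1·4+3·0=4≤5, objective 12.
The best lattice point is (5,0), giving 15.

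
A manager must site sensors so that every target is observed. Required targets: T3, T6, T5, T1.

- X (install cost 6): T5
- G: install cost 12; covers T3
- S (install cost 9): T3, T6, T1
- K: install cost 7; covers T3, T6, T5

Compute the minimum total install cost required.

15

The greedy cost-per-new-target heuristic would pick K and S for 16, but a cheaper cover exists.
Choose X and S: together they cover T3, T6, T5, T1 — every target.
Total install cost: 6 + 9 = 15.
No cover costs less than 15.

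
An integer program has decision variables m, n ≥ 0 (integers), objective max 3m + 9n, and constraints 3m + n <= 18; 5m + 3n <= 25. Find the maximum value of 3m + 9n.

72

(m,n)=(0,8): 3·0+1·8=8≤18, 5·0+3·8=24≤25, objective 72.
(m,n)=(0,7): 3·0+1·7=7≤18, 5·0+3·7=21≤25, objective 63.
The best lattice point is (0,8), giving 72.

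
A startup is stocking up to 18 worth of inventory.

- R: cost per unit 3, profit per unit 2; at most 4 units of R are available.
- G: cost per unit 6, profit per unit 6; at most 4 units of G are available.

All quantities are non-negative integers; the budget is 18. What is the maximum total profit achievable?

18

This is a bounded integer knapsack.
3×G: cost 18 ≤ 18, profit 3·6 = 18.
2×R and 2×G: cost 18 ≤ 18, profit 2·2 + 2·6 = 16.
Best is 18.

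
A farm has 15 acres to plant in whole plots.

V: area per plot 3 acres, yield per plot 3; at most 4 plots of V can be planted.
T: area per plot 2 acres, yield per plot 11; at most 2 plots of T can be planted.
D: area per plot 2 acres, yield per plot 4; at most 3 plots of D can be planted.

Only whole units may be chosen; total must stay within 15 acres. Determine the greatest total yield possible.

Take 1×V, 2×T, and 3×D: area 13 ≤ 15, yield 1·3 + 2·11 + 3·4 = 37.
T has the best ratio (11/2) and is taken to its limit of 2; remaining capacity is filled optimally with the others.

37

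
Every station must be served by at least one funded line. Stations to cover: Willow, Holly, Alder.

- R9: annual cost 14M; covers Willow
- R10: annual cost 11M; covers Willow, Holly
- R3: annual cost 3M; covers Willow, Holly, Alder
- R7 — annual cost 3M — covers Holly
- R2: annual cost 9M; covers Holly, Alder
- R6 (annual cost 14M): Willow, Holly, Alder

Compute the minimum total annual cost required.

R3 alone covers Willow, Holly, Alder — every station.
Total annual cost: 3.
No cover costs less than 3.

3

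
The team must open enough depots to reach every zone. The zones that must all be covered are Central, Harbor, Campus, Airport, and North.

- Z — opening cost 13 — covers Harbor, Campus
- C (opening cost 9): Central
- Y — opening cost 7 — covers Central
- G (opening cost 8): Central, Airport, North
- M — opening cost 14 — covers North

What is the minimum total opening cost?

Choose Z and G: together they cover Central, Harbor, Campus, Airport, North — every zone.
Total opening cost: 13 + 8 = 21.
No cover costs less than 21.

21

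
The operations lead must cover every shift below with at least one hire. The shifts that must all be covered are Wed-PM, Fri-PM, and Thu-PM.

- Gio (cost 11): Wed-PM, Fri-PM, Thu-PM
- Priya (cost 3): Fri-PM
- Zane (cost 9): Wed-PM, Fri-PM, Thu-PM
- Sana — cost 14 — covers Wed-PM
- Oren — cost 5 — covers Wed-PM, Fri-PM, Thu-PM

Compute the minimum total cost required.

5

Oren alone covers Wed-PM, Fri-PM, Thu-PM — every shift.
Total cost: 5.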